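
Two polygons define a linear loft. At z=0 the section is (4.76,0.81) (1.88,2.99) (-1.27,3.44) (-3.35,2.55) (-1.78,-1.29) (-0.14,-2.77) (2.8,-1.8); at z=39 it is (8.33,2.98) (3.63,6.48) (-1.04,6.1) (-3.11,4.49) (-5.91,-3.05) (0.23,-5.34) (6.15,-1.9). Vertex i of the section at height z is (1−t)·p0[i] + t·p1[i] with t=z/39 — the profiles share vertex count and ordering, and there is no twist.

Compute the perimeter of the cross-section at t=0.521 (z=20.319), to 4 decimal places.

Cross-section at t=0.521: each vertex is (1-t)·p0[i] + t·p1[i].
  v1: (1-0.521)·(4.76,0.81) + 0.521·(8.33,2.98) = (6.6200,1.9406)
  v2: (1-0.521)·(1.88,2.99) + 0.521·(3.63,6.48) = (2.7917,4.8083)
  v3: (1-0.521)·(-1.27,3.44) + 0.521·(-1.04,6.1) = (-1.1502,4.8259)
  v4: (1-0.521)·(-3.35,2.55) + 0.521·(-3.11,4.49) = (-3.2250,3.5607)
  v5: (1-0.521)·(-1.78,-1.29) + 0.521·(-5.91,-3.05) = (-3.9317,-2.2070)
  v6: (1-0.521)·(-0.14,-2.77) + 0.521·(0.23,-5.34) = (0.0528,-4.1090)
  v7: (1-0.521)·(2.8,-1.8) + 0.521·(6.15,-1.9) = (4.5454,-1.8521)
Perimeter = Σ |v_{i+1} − v_i|:
  edge 1→2: √(-3.8282² + 2.8677²) = 4.7832 (running 4.7832)
  edge 2→3: √(-3.9419² + 0.0176²) = 3.9420 (running 8.7252)
  edge 3→4: √(-2.0748² + -1.2651²) = 2.4301 (running 11.1552)
  edge 4→5: √(-0.7068² + -5.7677²) = 5.8108 (running 16.9661)
  edge 5→6: √(3.9845² + -1.9020²) = 4.4152 (running 21.3813)
  edge 6→7: √(4.4926² + 2.2569²) = 5.0276 (running 26.4089)
  edge 7→1: √(2.0746² + 3.7927²) = 4.3230 (running 30.7319)
Perimeter = 30.7319

Perimeter at t=0.521: 30.7319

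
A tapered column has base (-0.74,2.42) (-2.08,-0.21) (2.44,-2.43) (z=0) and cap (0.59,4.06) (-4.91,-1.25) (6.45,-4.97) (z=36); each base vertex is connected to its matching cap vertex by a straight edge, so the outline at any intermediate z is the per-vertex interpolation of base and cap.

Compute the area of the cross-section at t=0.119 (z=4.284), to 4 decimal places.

Area at t=0.119: 10.0654

Cross-section at t=0.119: each vertex is (1-t)·p0[i] + t·p1[i].
  v1: (1-0.119)·(-0.74,2.42) + 0.119·(0.59,4.06) = (-0.5817,2.6152)
  v2: (1-0.119)·(-2.08,-0.21) + 0.119·(-4.91,-1.25) = (-2.4168,-0.3338)
  v3: (1-0.119)·(2.44,-2.43) + 0.119·(6.45,-4.97) = (2.9172,-2.7323)
Shoelace sum Σ(x_i·y_{i+1} − x_{i+1}·y_i):
  i=1: -0.5817·-0.3338 − -2.4168·2.6152 = +6.5144 (running +6.5144)
  i=2: -2.4168·-2.7323 − 2.9172·-0.3338 = +7.5769 (running +14.0913)
  i=3: 2.9172·2.6152 − -0.5817·-2.7323 = +6.0395 (running +20.1308)
Area = |Σ|/2 = |20.1308|/2 = 10.0654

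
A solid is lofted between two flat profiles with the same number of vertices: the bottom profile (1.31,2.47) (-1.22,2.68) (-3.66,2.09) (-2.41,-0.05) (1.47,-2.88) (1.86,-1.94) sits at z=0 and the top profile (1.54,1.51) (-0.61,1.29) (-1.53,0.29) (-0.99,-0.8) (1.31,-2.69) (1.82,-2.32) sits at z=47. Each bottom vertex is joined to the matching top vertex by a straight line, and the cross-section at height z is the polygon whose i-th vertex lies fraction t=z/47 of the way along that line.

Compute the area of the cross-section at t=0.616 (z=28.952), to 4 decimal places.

Cross-section at t=0.616: each vertex is (1-t)·p0[i] + t·p1[i].
  v1: (1-0.616)·(1.31,2.47) + 0.616·(1.54,1.51) = (1.4517,1.8786)
  v2: (1-0.616)·(-1.22,2.68) + 0.616·(-0.61,1.29) = (-0.8442,1.8238)
  v3: (1-0.616)·(-3.66,2.09) + 0.616·(-1.53,0.29) = (-2.3479,0.9812)
  v4: (1-0.616)·(-2.41,-0.05) + 0.616·(-0.99,-0.8) = (-1.5353,-0.5120)
  v5: (1-0.616)·(1.47,-2.88) + 0.616·(1.31,-2.69) = (1.3714,-2.7630)
  v6: (1-0.616)·(1.86,-1.94) + 0.616·(1.82,-2.32) = (1.8354,-2.1741)
Shoelace sum Σ(x_i·y_{i+1} − x_{i+1}·y_i):
  i=1: 1.4517·1.8238 − -0.8442·1.8786 = +4.2335 (running +4.2335)
  i=2: -0.8442·0.9812 − -2.3479·1.8238 = +3.4537 (running +7.6872)
  i=3: -2.3479·-0.5120 − -1.5353·0.9812 = +2.7086 (running +10.3958)
  i=4: -1.5353·-2.7630 − 1.3714·-0.5120 = +4.9441 (running +15.3399)
  i=5: 1.3714·-2.1741 − 1.8354·-2.7630 = +2.0894 (running +17.4293)
  i=6: 1.8354·1.8786 − 1.4517·-2.1741 = +6.6040 (running +24.0333)
Area = |Σ|/2 = |24.0333|/2 = 12.0167

Area at t=0.616: 12.0167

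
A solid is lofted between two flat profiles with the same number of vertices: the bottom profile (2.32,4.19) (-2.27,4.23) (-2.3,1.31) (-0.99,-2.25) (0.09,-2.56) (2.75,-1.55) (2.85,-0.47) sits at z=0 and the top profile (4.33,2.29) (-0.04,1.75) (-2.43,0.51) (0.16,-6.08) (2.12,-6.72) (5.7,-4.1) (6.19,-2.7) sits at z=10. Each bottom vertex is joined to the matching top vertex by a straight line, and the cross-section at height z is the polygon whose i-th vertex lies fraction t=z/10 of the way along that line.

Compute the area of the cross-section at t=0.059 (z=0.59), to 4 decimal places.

Area at t=0.059: 30.2741

Cross-section at t=0.059: each vertex is (1-t)·p0[i] + t·p1[i].
  v1: (1-0.059)·(2.32,4.19) + 0.059·(4.33,2.29) = (2.4386,4.0779)
  v2: (1-0.059)·(-2.27,4.23) + 0.059·(-0.04,1.75) = (-2.1384,4.0837)
  v3: (1-0.059)·(-2.3,1.31) + 0.059·(-2.43,0.51) = (-2.3077,1.2628)
  v4: (1-0.059)·(-0.99,-2.25) + 0.059·(0.16,-6.08) = (-0.9222,-2.4760)
  v5: (1-0.059)·(0.09,-2.56) + 0.059·(2.12,-6.72) = (0.2098,-2.8054)
  v6: (1-0.059)·(2.75,-1.55) + 0.059·(5.7,-4.1) = (2.9241,-1.7005)
  v7: (1-0.059)·(2.85,-0.47) + 0.059·(6.19,-2.7) = (3.0471,-0.6016)
Shoelace sum Σ(x_i·y_{i+1} − x_{i+1}·y_i):
  i=1: 2.4386·4.0837 − -2.1384·4.0779 = +18.6787 (running +18.6787)
  i=2: -2.1384·1.2628 − -2.3077·4.0837 = +6.7234 (running +25.4021)
  i=3: -2.3077·-2.4760 − -0.9222·1.2628 = +6.8782 (running +32.2803)
  i=4: -0.9222·-2.8054 − 0.2098·-2.4760 = +3.1064 (running +35.3867)
  i=5: 0.2098·-1.7005 − 2.9241·-2.8054 = +7.8465 (running +43.2333)
  i=6: 2.9241·-0.6016 − 3.0471·-1.7005 = +3.4224 (running +46.6556)
  i=7: 3.0471·4.0779 − 2.4386·-0.6016 = +13.8926 (running +60.5482)
Area = |Σ|/2 = |60.5482|/2 = 30.2741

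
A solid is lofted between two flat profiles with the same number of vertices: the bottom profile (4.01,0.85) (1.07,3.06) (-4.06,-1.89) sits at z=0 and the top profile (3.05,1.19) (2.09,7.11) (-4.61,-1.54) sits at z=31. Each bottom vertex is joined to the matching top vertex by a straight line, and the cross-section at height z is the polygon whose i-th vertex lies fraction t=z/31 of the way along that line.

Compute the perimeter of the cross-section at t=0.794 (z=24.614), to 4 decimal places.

Perimeter at t=0.794: 23.6892

Cross-section at t=0.794: each vertex is (1-t)·p0[i] + t·p1[i].
  v1: (1-0.794)·(4.01,0.85) + 0.794·(3.05,1.19) = (3.2478,1.1200)
  v2: (1-0.794)·(1.07,3.06) + 0.794·(2.09,7.11) = (1.8799,6.2757)
  v3: (1-0.794)·(-4.06,-1.89) + 0.794·(-4.61,-1.54) = (-4.4967,-1.6121)
Perimeter = Σ |v_{i+1} − v_i|:
  edge 1→2: √(-1.3679² + 5.1557²) = 5.3341 (running 5.3341)
  edge 2→3: √(-6.3766² + -7.8878²) = 10.1429 (running 15.4770)
  edge 3→1: √(7.7445² + 2.7321²) = 8.2122 (running 23.6892)
Perimeter = 23.6892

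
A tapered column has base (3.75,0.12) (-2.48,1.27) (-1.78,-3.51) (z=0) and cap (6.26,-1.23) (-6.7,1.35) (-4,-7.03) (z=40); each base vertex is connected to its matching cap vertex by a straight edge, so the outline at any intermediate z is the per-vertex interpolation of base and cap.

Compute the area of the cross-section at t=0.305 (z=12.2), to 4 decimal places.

Cross-section at t=0.305: each vertex is (1-t)·p0[i] + t·p1[i].
  v1: (1-0.305)·(3.75,0.12) + 0.305·(6.26,-1.23) = (4.5156,-0.2917)
  v2: (1-0.305)·(-2.48,1.27) + 0.305·(-6.7,1.35) = (-3.7671,1.2944)
  v3: (1-0.305)·(-1.78,-3.51) + 0.305·(-4,-7.03) = (-2.4571,-4.5836)
Shoelace sum Σ(x_i·y_{i+1} − x_{i+1}·y_i):
  i=1: 4.5156·1.2944 − -3.7671·-0.2917 = +4.7459 (running +4.7459)
  i=2: -3.7671·-4.5836 − -2.4571·1.2944 = +20.4473 (running +25.1932)
  i=3: -2.4571·-0.2917 − 4.5156·-4.5836 = +21.4143 (running +46.6076)
Area = |Σ|/2 = |46.6076|/2 = 23.3038

Area at t=0.305: 23.3038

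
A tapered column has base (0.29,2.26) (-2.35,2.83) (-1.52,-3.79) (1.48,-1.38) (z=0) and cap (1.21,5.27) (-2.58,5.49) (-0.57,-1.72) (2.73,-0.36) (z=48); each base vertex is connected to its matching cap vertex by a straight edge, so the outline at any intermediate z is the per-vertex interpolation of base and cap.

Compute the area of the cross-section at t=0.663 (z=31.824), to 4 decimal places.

Area at t=0.663: 20.7946

Cross-section at t=0.663: each vertex is (1-t)·p0[i] + t·p1[i].
  v1: (1-0.663)·(0.29,2.26) + 0.663·(1.21,5.27) = (0.9000,4.2556)
  v2: (1-0.663)·(-2.35,2.83) + 0.663·(-2.58,5.49) = (-2.5025,4.5936)
  v3: (1-0.663)·(-1.52,-3.79) + 0.663·(-0.57,-1.72) = (-0.8901,-2.4176)
  v4: (1-0.663)·(1.48,-1.38) + 0.663·(2.73,-0.36) = (2.3087,-0.7037)
Shoelace sum Σ(x_i·y_{i+1} − x_{i+1}·y_i):
  i=1: 0.9000·4.5936 − -2.5025·4.2556 = +14.7837 (running +14.7837)
  i=2: -2.5025·-2.4176 − -0.8901·4.5936 = +10.1390 (running +24.9227)
  i=3: -0.8901·-0.7037 − 2.3087·-2.4176 = +6.2080 (running +31.1307)
  i=4: 2.3087·4.2556 − 0.9000·-0.7037 = +10.4585 (running +41.5892)
Area = |Σ|/2 = |41.5892|/2 = 20.7946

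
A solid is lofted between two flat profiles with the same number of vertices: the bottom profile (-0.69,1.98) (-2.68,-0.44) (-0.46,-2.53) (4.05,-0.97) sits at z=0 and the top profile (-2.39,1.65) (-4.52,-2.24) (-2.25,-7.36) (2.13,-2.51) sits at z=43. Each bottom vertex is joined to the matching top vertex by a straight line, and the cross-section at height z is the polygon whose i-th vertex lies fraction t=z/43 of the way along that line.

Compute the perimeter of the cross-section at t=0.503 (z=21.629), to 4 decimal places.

Perimeter at t=0.503: 19.3511

Cross-section at t=0.503: each vertex is (1-t)·p0[i] + t·p1[i].
  v1: (1-0.503)·(-0.69,1.98) + 0.503·(-2.39,1.65) = (-1.5451,1.8140)
  v2: (1-0.503)·(-2.68,-0.44) + 0.503·(-4.52,-2.24) = (-3.6055,-1.3454)
  v3: (1-0.503)·(-0.46,-2.53) + 0.503·(-2.25,-7.36) = (-1.3604,-4.9595)
  v4: (1-0.503)·(4.05,-0.97) + 0.503·(2.13,-2.51) = (3.0842,-1.7446)
Perimeter = Σ |v_{i+1} − v_i|:
  edge 1→2: √(-2.0604² + -3.1594²) = 3.7719 (running 3.7719)
  edge 2→3: √(2.2451² + -3.6141²) = 4.2547 (running 8.0266)
  edge 3→4: √(4.4446² + 3.2149²) = 5.4854 (running 13.5120)
  edge 4→1: √(-4.6293² + 3.5586²) = 5.8391 (running 19.3511)
Perimeter = 19.3511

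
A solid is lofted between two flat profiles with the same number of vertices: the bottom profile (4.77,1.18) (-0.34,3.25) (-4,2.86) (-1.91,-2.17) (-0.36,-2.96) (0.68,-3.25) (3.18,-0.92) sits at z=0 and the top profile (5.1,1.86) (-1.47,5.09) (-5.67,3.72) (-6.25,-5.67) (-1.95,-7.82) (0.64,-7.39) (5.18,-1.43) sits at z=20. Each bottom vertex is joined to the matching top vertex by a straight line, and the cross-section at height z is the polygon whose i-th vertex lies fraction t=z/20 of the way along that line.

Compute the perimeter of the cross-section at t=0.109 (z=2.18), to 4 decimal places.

Perimeter at t=0.109: 25.0430

Cross-section at t=0.109: each vertex is (1-t)·p0[i] + t·p1[i].
  v1: (1-0.109)·(4.77,1.18) + 0.109·(5.1,1.86) = (4.8060,1.2541)
  v2: (1-0.109)·(-0.34,3.25) + 0.109·(-1.47,5.09) = (-0.4632,3.4506)
  v3: (1-0.109)·(-4,2.86) + 0.109·(-5.67,3.72) = (-4.1820,2.9537)
  v4: (1-0.109)·(-1.91,-2.17) + 0.109·(-6.25,-5.67) = (-2.3831,-2.5515)
  v5: (1-0.109)·(-0.36,-2.96) + 0.109·(-1.95,-7.82) = (-0.5333,-3.4897)
  v6: (1-0.109)·(0.68,-3.25) + 0.109·(0.64,-7.39) = (0.6756,-3.7013)
  v7: (1-0.109)·(3.18,-0.92) + 0.109·(5.18,-1.43) = (3.3980,-0.9756)
Perimeter = Σ |v_{i+1} − v_i|:
  edge 1→2: √(-5.2691² + 2.1964²) = 5.7086 (running 5.7086)
  edge 2→3: √(-3.7189² + -0.4968²) = 3.7519 (running 9.4605)
  edge 3→4: √(1.7990² + -5.5052²) = 5.7917 (running 15.2522)
  edge 4→5: √(1.8498² + -0.9382²) = 2.0741 (running 17.3263)
  edge 5→6: √(1.2090² + -0.2115²) = 1.2273 (running 18.5536)
  edge 6→7: √(2.7224² + 2.7257²) = 3.8523 (running 22.4060)
  edge 7→1: √(1.4080² + 2.2297²) = 2.6370 (running 25.0430)
Perimeter = 25.0430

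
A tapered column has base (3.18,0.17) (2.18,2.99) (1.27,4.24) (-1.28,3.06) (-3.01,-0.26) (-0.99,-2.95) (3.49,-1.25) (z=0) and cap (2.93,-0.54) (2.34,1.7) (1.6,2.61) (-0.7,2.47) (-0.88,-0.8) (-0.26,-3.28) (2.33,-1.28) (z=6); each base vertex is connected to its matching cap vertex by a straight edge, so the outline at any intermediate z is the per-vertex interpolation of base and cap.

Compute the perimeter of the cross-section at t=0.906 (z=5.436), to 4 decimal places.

Perimeter at t=0.906: 16.1763

Cross-section at t=0.906: each vertex is (1-t)·p0[i] + t·p1[i].
  v1: (1-0.906)·(3.18,0.17) + 0.906·(2.93,-0.54) = (2.9535,-0.4733)
  v2: (1-0.906)·(2.18,2.99) + 0.906·(2.34,1.7) = (2.3250,1.8213)
  v3: (1-0.906)·(1.27,4.24) + 0.906·(1.6,2.61) = (1.5690,2.7632)
  v4: (1-0.906)·(-1.28,3.06) + 0.906·(-0.7,2.47) = (-0.7545,2.5255)
  v5: (1-0.906)·(-3.01,-0.26) + 0.906·(-0.88,-0.8) = (-1.0802,-0.7492)
  v6: (1-0.906)·(-0.99,-2.95) + 0.906·(-0.26,-3.28) = (-0.3286,-3.2490)
  v7: (1-0.906)·(3.49,-1.25) + 0.906·(2.33,-1.28) = (2.4390,-1.2772)
Perimeter = Σ |v_{i+1} − v_i|:
  edge 1→2: √(-0.6285² + 2.2945²) = 2.3791 (running 2.3791)
  edge 2→3: √(-0.7560² + 0.9420²) = 1.2078 (running 3.5869)
  edge 3→4: √(-2.3235² + -0.2378²) = 2.3356 (running 5.9225)
  edge 4→5: √(-0.3257² + -3.2747²) = 3.2909 (running 9.2133)
  edge 5→6: √(0.7516² + -2.4997²) = 2.6103 (running 11.8236)
  edge 6→7: √(2.7677² + 1.9718²) = 3.3982 (running 15.2219)
  edge 7→1: √(0.5145² + 0.8039²) = 0.9544 (running 16.1763)
Perimeter = 16.1763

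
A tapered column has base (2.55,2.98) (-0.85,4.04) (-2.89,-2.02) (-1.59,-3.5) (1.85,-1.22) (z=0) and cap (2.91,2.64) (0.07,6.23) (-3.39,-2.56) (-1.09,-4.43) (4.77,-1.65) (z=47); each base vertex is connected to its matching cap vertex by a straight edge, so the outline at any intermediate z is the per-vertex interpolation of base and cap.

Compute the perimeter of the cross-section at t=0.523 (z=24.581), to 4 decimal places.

Cross-section at t=0.523: each vertex is (1-t)·p0[i] + t·p1[i].
  v1: (1-0.523)·(2.55,2.98) + 0.523·(2.91,2.64) = (2.7383,2.8022)
  v2: (1-0.523)·(-0.85,4.04) + 0.523·(0.07,6.23) = (-0.3688,5.1854)
  v3: (1-0.523)·(-2.89,-2.02) + 0.523·(-3.39,-2.56) = (-3.1515,-2.3024)
  v4: (1-0.523)·(-1.59,-3.5) + 0.523·(-1.09,-4.43) = (-1.3285,-3.9864)
  v5: (1-0.523)·(1.85,-1.22) + 0.523·(4.77,-1.65) = (3.3772,-1.4449)
Perimeter = Σ |v_{i+1} − v_i|:
  edge 1→2: √(-3.1071² + 2.3832²) = 3.9158 (running 3.9158)
  edge 2→3: √(-2.7827² + -7.4878²) = 7.9881 (running 11.9040)
  edge 3→4: √(1.8230² + -1.6840²) = 2.4818 (running 14.3857)
  edge 4→5: √(4.7057² + 2.5415²) = 5.3481 (running 19.7338)
  edge 5→1: √(-0.6389² + 4.2471²) = 4.2949 (running 24.0287)
Perimeter = 24.0287

Perimeter at t=0.523: 24.0287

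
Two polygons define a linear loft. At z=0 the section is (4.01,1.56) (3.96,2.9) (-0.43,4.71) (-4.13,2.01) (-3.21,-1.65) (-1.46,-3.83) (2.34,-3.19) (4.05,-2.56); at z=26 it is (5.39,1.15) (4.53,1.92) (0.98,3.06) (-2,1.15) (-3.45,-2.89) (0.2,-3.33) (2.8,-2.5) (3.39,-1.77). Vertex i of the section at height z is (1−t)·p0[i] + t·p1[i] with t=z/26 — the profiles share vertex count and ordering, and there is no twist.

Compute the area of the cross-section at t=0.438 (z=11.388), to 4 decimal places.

Cross-section at t=0.438: each vertex is (1-t)·p0[i] + t·p1[i].
  v1: (1-0.438)·(4.01,1.56) + 0.438·(5.39,1.15) = (4.6144,1.3804)
  v2: (1-0.438)·(3.96,2.9) + 0.438·(4.53,1.92) = (4.2097,2.4708)
  v3: (1-0.438)·(-0.43,4.71) + 0.438·(0.98,3.06) = (0.1876,3.9873)
  v4: (1-0.438)·(-4.13,2.01) + 0.438·(-2,1.15) = (-3.1971,1.6333)
  v5: (1-0.438)·(-3.21,-1.65) + 0.438·(-3.45,-2.89) = (-3.3151,-2.1931)
  v6: (1-0.438)·(-1.46,-3.83) + 0.438·(0.2,-3.33) = (-0.7329,-3.6110)
  v7: (1-0.438)·(2.34,-3.19) + 0.438·(2.8,-2.5) = (2.5415,-2.8878)
  v8: (1-0.438)·(4.05,-2.56) + 0.438·(3.39,-1.77) = (3.7609,-2.2140)
Shoelace sum Σ(x_i·y_{i+1} − x_{i+1}·y_i):
  i=1: 4.6144·2.4708 − 4.2097·1.3804 = +5.5901 (running +5.5901)
  i=2: 4.2097·3.9873 − 0.1876·2.4708 = +16.3217 (running +21.9118)
  i=3: 0.1876·1.6333 − -3.1971·3.9873 = +13.0540 (running +34.9658)
  i=4: -3.1971·-2.1931 − -3.3151·1.6333 = +12.4262 (running +47.3920)
  i=5: -3.3151·-3.6110 − -0.7329·-2.1931 = +10.3635 (running +57.7555)
  i=6: -0.7329·-2.8878 − 2.5415·-3.6110 = +11.2938 (running +69.0493)
  i=7: 2.5415·-2.2140 − 3.7609·-2.8878 = +5.2339 (running +74.2832)
  i=8: 3.7609·1.3804 − 4.6144·-2.2140 = +15.4079 (running +89.6912)
Area = |Σ|/2 = |89.6912|/2 = 44.8456

Area at t=0.438: 44.8456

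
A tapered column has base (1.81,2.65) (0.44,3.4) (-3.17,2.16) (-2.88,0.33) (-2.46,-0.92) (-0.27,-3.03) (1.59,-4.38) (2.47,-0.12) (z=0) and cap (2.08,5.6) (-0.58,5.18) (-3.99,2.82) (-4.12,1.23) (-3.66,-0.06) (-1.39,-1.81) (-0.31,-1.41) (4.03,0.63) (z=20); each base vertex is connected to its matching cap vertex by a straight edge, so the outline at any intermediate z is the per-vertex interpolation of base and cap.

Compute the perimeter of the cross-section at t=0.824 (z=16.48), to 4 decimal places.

Perimeter at t=0.824: 22.9681

Cross-section at t=0.824: each vertex is (1-t)·p0[i] + t·p1[i].
  v1: (1-0.824)·(1.81,2.65) + 0.824·(2.08,5.6) = (2.0325,5.0808)
  v2: (1-0.824)·(0.44,3.4) + 0.824·(-0.58,5.18) = (-0.4005,4.8667)
  v3: (1-0.824)·(-3.17,2.16) + 0.824·(-3.99,2.82) = (-3.8457,2.7038)
  v4: (1-0.824)·(-2.88,0.33) + 0.824·(-4.12,1.23) = (-3.9018,1.0716)
  v5: (1-0.824)·(-2.46,-0.92) + 0.824·(-3.66,-0.06) = (-3.4488,-0.2114)
  v6: (1-0.824)·(-0.27,-3.03) + 0.824·(-1.39,-1.81) = (-1.1929,-2.0247)
  v7: (1-0.824)·(1.59,-4.38) + 0.824·(-0.31,-1.41) = (0.0244,-1.9327)
  v8: (1-0.824)·(2.47,-0.12) + 0.824·(4.03,0.63) = (3.7554,0.4980)
Perimeter = Σ |v_{i+1} − v_i|:
  edge 1→2: √(-2.4330² + -0.2141²) = 2.4424 (running 2.4424)
  edge 2→3: √(-3.4452² + -2.1629²) = 4.0679 (running 6.5102)
  edge 3→4: √(-0.0561² + -1.6322²) = 1.6332 (running 8.1434)
  edge 4→5: √(0.4530² + -1.2830²) = 1.3606 (running 9.5040)
  edge 5→6: √(2.2559² + -1.8134²) = 2.8944 (running 12.3984)
  edge 6→7: √(1.2173² + 0.0920²) = 1.2208 (running 13.6191)
  edge 7→8: √(3.7310² + 2.4307²) = 4.4530 (running 18.0721)
  edge 8→1: √(-1.7230² + 4.5828²) = 4.8960 (running 22.9681)
Perimeter = 22.9681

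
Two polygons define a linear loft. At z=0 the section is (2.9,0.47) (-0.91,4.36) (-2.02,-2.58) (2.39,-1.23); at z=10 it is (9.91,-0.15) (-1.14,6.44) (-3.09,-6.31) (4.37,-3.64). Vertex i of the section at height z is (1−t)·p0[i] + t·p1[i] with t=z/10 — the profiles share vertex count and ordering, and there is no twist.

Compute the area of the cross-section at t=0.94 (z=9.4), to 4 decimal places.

Cross-section at t=0.94: each vertex is (1-t)·p0[i] + t·p1[i].
  v1: (1-0.94)·(2.9,0.47) + 0.94·(9.91,-0.15) = (9.4894,-0.1128)
  v2: (1-0.94)·(-0.91,4.36) + 0.94·(-1.14,6.44) = (-1.1262,6.3152)
  v3: (1-0.94)·(-2.02,-2.58) + 0.94·(-3.09,-6.31) = (-3.0258,-6.0862)
  v4: (1-0.94)·(2.39,-1.23) + 0.94·(4.37,-3.64) = (4.2512,-3.4954)
Shoelace sum Σ(x_i·y_{i+1} − x_{i+1}·y_i):
  i=1: 9.4894·6.3152 − -1.1262·-0.1128 = +59.8004 (running +59.8004)
  i=2: -1.1262·-6.0862 − -3.0258·6.3152 = +25.9628 (running +85.7632)
  i=3: -3.0258·-3.4954 − 4.2512·-6.0862 = +36.4500 (running +122.2133)
  i=4: 4.2512·-0.1128 − 9.4894·-3.4954 = +32.6897 (running +154.9030)
Area = |Σ|/2 = |154.9030|/2 = 77.4515

Area at t=0.94: 77.4515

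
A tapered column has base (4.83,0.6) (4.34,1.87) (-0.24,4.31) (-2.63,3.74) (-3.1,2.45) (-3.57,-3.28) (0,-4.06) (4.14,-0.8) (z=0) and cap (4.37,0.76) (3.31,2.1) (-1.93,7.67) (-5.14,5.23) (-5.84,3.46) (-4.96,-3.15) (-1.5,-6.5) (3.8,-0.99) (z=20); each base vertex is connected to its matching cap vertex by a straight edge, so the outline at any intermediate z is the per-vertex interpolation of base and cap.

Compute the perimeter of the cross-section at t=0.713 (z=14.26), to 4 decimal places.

Perimeter at t=0.713: 33.2041

Cross-section at t=0.713: each vertex is (1-t)·p0[i] + t·p1[i].
  v1: (1-0.713)·(4.83,0.6) + 0.713·(4.37,0.76) = (4.5020,0.7141)
  v2: (1-0.713)·(4.34,1.87) + 0.713·(3.31,2.1) = (3.6056,2.0340)
  v3: (1-0.713)·(-0.24,4.31) + 0.713·(-1.93,7.67) = (-1.4450,6.7057)
  v4: (1-0.713)·(-2.63,3.74) + 0.713·(-5.14,5.23) = (-4.4196,4.8024)
  v5: (1-0.713)·(-3.1,2.45) + 0.713·(-5.84,3.46) = (-5.0536,3.1701)
  v6: (1-0.713)·(-3.57,-3.28) + 0.713·(-4.96,-3.15) = (-4.5611,-3.1873)
  v7: (1-0.713)·(0,-4.06) + 0.713·(-1.5,-6.5) = (-1.0695,-5.7997)
  v8: (1-0.713)·(4.14,-0.8) + 0.713·(3.8,-0.99) = (3.8976,-0.9355)
Perimeter = Σ |v_{i+1} − v_i|:
  edge 1→2: √(-0.8964² + 1.3199²) = 1.5955 (running 1.5955)
  edge 2→3: √(-5.0506² + 4.6717²) = 6.8799 (running 8.4754)
  edge 3→4: √(-2.9747² + -1.9033²) = 3.5315 (running 12.0069)
  edge 4→5: √(-0.6340² + -1.6322²) = 1.7510 (running 13.7579)
  edge 5→6: √(0.4926² + -6.3574²) = 6.3765 (running 20.1344)
  edge 6→7: √(3.4916² + -2.6124²) = 4.3607 (running 24.4951)
  edge 7→8: √(4.9671² + 4.8643²) = 6.9522 (running 31.4473)
  edge 8→1: √(0.6044² + 1.6496²) = 1.7568 (running 33.2041)
Perimeter = 33.2041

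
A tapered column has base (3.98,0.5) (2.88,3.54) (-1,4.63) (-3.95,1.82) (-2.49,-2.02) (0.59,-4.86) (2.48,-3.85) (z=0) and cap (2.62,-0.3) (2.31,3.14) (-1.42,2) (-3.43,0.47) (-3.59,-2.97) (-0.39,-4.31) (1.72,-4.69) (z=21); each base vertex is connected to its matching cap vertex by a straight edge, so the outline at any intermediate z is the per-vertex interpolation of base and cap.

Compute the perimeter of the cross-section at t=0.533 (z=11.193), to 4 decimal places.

Perimeter at t=0.533: 24.3455

Cross-section at t=0.533: each vertex is (1-t)·p0[i] + t·p1[i].
  v1: (1-0.533)·(3.98,0.5) + 0.533·(2.62,-0.3) = (3.2551,0.0736)
  v2: (1-0.533)·(2.88,3.54) + 0.533·(2.31,3.14) = (2.5762,3.3268)
  v3: (1-0.533)·(-1,4.63) + 0.533·(-1.42,2) = (-1.2239,3.2282)
  v4: (1-0.533)·(-3.95,1.82) + 0.533·(-3.43,0.47) = (-3.6728,1.1004)
  v5: (1-0.533)·(-2.49,-2.02) + 0.533·(-3.59,-2.97) = (-3.0763,-2.5264)
  v6: (1-0.533)·(0.59,-4.86) + 0.533·(-0.39,-4.31) = (0.0677,-4.5669)
  v7: (1-0.533)·(2.48,-3.85) + 0.533·(1.72,-4.69) = (2.0749,-4.2977)
Perimeter = Σ |v_{i+1} − v_i|:
  edge 1→2: √(-0.6789² + 3.2532²) = 3.3233 (running 3.3233)
  edge 2→3: √(-3.8000² + -0.0986²) = 3.8013 (running 7.1246)
  edge 3→4: √(-2.4490² + -2.1278²) = 3.2442 (running 10.3688)
  edge 4→5: √(0.5965² + -3.6268²) = 3.6755 (running 14.0444)
  edge 5→6: √(3.1440² + -2.0405²) = 3.7481 (running 17.7924)
  edge 6→7: √(2.0073² + 0.2691²) = 2.0252 (running 19.8177)
  edge 7→1: √(1.1802² + 4.3713²) = 4.5278 (running 24.3455)
Perimeter = 24.3455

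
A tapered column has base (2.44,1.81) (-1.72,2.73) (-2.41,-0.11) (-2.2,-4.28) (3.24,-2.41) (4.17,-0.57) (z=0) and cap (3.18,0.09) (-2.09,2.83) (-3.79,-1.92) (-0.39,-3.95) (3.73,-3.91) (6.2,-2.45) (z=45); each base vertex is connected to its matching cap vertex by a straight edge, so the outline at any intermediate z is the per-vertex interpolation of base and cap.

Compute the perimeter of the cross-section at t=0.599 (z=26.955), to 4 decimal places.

Perimeter at t=0.599: 23.6889

Cross-section at t=0.599: each vertex is (1-t)·p0[i] + t·p1[i].
  v1: (1-0.599)·(2.44,1.81) + 0.599·(3.18,0.09) = (2.8833,0.7797)
  v2: (1-0.599)·(-1.72,2.73) + 0.599·(-2.09,2.83) = (-1.9416,2.7899)
  v3: (1-0.599)·(-2.41,-0.11) + 0.599·(-3.79,-1.92) = (-3.2366,-1.1942)
  v4: (1-0.599)·(-2.2,-4.28) + 0.599·(-0.39,-3.95) = (-1.1158,-4.0823)
  v5: (1-0.599)·(3.24,-2.41) + 0.599·(3.73,-3.91) = (3.5335,-3.3085)
  v6: (1-0.599)·(4.17,-0.57) + 0.599·(6.2,-2.45) = (5.3860,-1.6961)
Perimeter = Σ |v_{i+1} − v_i|:
  edge 1→2: √(-4.8249² + 2.0102²) = 5.2269 (running 5.2269)
  edge 2→3: √(-1.2950² + -3.9841²) = 4.1893 (running 9.4162)
  edge 3→4: √(2.1208² + -2.8881²) = 3.5832 (running 12.9993)
  edge 4→5: √(4.6493² + 0.7738²) = 4.7133 (running 17.7126)
  edge 5→6: √(1.8525² + 1.6124²) = 2.4559 (running 20.1685)
  edge 6→1: √(-2.5027² + 2.4758²) = 3.5204 (running 23.6889)
Perimeter = 23.6889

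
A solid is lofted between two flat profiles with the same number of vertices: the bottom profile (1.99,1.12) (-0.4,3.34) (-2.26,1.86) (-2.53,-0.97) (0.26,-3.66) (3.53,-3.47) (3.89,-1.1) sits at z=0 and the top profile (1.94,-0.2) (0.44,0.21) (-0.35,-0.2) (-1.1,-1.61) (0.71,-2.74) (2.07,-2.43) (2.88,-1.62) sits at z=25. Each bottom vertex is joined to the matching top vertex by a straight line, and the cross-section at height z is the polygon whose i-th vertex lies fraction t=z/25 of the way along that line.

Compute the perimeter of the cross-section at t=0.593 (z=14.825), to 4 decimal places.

Cross-section at t=0.593: each vertex is (1-t)·p0[i] + t·p1[i].
  v1: (1-0.593)·(1.99,1.12) + 0.593·(1.94,-0.2) = (1.9604,0.3372)
  v2: (1-0.593)·(-0.4,3.34) + 0.593·(0.44,0.21) = (0.0981,1.4839)
  v3: (1-0.593)·(-2.26,1.86) + 0.593·(-0.35,-0.2) = (-1.1274,0.6384)
  v4: (1-0.593)·(-2.53,-0.97) + 0.593·(-1.1,-1.61) = (-1.6820,-1.3495)
  v5: (1-0.593)·(0.26,-3.66) + 0.593·(0.71,-2.74) = (0.5268,-3.1144)
  v6: (1-0.593)·(3.53,-3.47) + 0.593·(2.07,-2.43) = (2.6642,-2.8533)
  v7: (1-0.593)·(3.89,-1.1) + 0.593·(2.88,-1.62) = (3.2911,-1.4084)
Perimeter = Σ |v_{i+1} − v_i|:
  edge 1→2: √(-1.8622² + 1.1467²) = 2.1870 (running 2.1870)
  edge 2→3: √(-1.2255² + -0.8455²) = 1.4889 (running 3.6758)
  edge 3→4: √(-0.5546² + -1.9879²) = 2.0639 (running 5.7397)
  edge 4→5: √(2.2089² + -1.7649²) = 2.8274 (running 8.5670)
  edge 5→6: √(2.1374² + 0.2612²) = 2.1533 (running 10.7203)
  edge 6→7: √(0.6269² + 1.4449²) = 1.5750 (running 12.2953)
  edge 7→1: √(-1.3307² + 1.7456²) = 2.1950 (running 14.4903)
Perimeter = 14.4903

Perimeter at t=0.593: 14.4903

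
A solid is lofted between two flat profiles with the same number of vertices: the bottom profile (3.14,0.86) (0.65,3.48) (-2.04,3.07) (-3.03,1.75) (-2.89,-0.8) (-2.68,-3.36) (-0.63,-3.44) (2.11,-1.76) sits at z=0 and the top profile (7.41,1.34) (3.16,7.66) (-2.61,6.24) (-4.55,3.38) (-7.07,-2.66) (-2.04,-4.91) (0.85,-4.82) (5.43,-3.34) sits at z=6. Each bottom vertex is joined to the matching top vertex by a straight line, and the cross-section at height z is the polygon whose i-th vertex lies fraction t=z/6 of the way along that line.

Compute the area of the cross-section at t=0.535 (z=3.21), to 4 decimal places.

Cross-section at t=0.535: each vertex is (1-t)·p0[i] + t·p1[i].
  v1: (1-0.535)·(3.14,0.86) + 0.535·(7.41,1.34) = (5.4245,1.1168)
  v2: (1-0.535)·(0.65,3.48) + 0.535·(3.16,7.66) = (1.9929,5.7163)
  v3: (1-0.535)·(-2.04,3.07) + 0.535·(-2.61,6.24) = (-2.3449,4.7660)
  v4: (1-0.535)·(-3.03,1.75) + 0.535·(-4.55,3.38) = (-3.8432,2.6220)
  v5: (1-0.535)·(-2.89,-0.8) + 0.535·(-7.07,-2.66) = (-5.1263,-1.7951)
  v6: (1-0.535)·(-2.68,-3.36) + 0.535·(-2.04,-4.91) = (-2.3376,-4.1892)
  v7: (1-0.535)·(-0.63,-3.44) + 0.535·(0.85,-4.82) = (0.1618,-4.1783)
  v8: (1-0.535)·(2.11,-1.76) + 0.535·(5.43,-3.34) = (3.8862,-2.6053)
Shoelace sum Σ(x_i·y_{i+1} − x_{i+1}·y_i):
  i=1: 5.4245·5.7163 − 1.9929·1.1168 = +28.7822 (running +28.7822)
  i=2: 1.9929·4.7660 − -2.3449·5.7163 = +22.9023 (running +51.6844)
  i=3: -2.3449·2.6220 − -3.8432·4.7660 = +12.1679 (running +63.8524)
  i=4: -3.8432·-1.7951 − -5.1263·2.6220 = +20.3403 (running +84.1927)
  i=5: -5.1263·-4.1892 − -2.3376·-1.7951 = +17.2791 (running +101.4718)
  i=6: -2.3376·-4.1783 − 0.1618·-4.1892 = +10.4450 (running +111.9168)
  i=7: 0.1618·-2.6053 − 3.8862·-4.1783 = +15.8162 (running +127.7330)
  i=8: 3.8862·1.1168 − 5.4245·-2.6053 = +18.4724 (running +146.2054)
Area = |Σ|/2 = |146.2054|/2 = 73.1027

Area at t=0.535: 73.1027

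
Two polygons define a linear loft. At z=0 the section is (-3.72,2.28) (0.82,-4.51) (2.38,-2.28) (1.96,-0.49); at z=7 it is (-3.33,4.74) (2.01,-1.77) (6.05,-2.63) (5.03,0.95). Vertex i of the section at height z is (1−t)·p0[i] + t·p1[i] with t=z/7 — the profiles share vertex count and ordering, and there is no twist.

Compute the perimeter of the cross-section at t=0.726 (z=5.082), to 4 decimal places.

Perimeter at t=0.726: 23.3044

Cross-section at t=0.726: each vertex is (1-t)·p0[i] + t·p1[i].
  v1: (1-0.726)·(-3.72,2.28) + 0.726·(-3.33,4.74) = (-3.4369,4.0660)
  v2: (1-0.726)·(0.82,-4.51) + 0.726·(2.01,-1.77) = (1.6839,-2.5208)
  v3: (1-0.726)·(2.38,-2.28) + 0.726·(6.05,-2.63) = (5.0444,-2.5341)
  v4: (1-0.726)·(1.96,-0.49) + 0.726·(5.03,0.95) = (4.1888,0.5554)
Perimeter = Σ |v_{i+1} − v_i|:
  edge 1→2: √(5.1208² + -6.5867²) = 8.3431 (running 8.3431)
  edge 2→3: √(3.3605² + -0.0133²) = 3.3605 (running 11.7036)
  edge 3→4: √(-0.8556² + 3.0895²) = 3.2058 (running 14.9094)
  edge 4→1: √(-7.6257² + 3.5105²) = 8.3949 (running 23.3044)
Perimeter = 23.3044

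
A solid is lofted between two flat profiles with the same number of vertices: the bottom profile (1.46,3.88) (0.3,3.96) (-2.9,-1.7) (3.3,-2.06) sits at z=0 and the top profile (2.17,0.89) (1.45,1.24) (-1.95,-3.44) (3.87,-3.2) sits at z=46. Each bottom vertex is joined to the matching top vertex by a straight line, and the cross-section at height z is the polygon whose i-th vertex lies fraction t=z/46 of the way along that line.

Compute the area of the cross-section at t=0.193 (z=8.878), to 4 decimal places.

Area at t=0.193: 20.0358

Cross-section at t=0.193: each vertex is (1-t)·p0[i] + t·p1[i].
  v1: (1-0.193)·(1.46,3.88) + 0.193·(2.17,0.89) = (1.5970,3.3029)
  v2: (1-0.193)·(0.3,3.96) + 0.193·(1.45,1.24) = (0.5219,3.4350)
  v3: (1-0.193)·(-2.9,-1.7) + 0.193·(-1.95,-3.44) = (-2.7166,-2.0358)
  v4: (1-0.193)·(3.3,-2.06) + 0.193·(3.87,-3.2) = (3.4100,-2.2800)
Shoelace sum Σ(x_i·y_{i+1} − x_{i+1}·y_i):
  i=1: 1.5970·3.4350 − 0.5219·3.3029 = +3.7619 (running +3.7619)
  i=2: 0.5219·-2.0358 − -2.7166·3.4350 = +8.2692 (running +12.0311)
  i=3: -2.7166·-2.2800 − 3.4100·-2.0358 = +13.1362 (running +25.1673)
  i=4: 3.4100·3.3029 − 1.5970·-2.2800 = +14.9043 (running +40.0716)
Area = |Σ|/2 = |40.0716|/2 = 20.0358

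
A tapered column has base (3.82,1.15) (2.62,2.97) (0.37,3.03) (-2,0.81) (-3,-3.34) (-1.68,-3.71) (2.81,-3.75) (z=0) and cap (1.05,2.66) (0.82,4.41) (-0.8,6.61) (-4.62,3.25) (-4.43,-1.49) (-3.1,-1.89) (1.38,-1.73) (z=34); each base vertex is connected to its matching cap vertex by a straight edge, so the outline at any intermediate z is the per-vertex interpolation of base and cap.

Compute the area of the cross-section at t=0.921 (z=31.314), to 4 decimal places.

Area at t=0.921: 38.5380

Cross-section at t=0.921: each vertex is (1-t)·p0[i] + t·p1[i].
  v1: (1-0.921)·(3.82,1.15) + 0.921·(1.05,2.66) = (1.2688,2.5407)
  v2: (1-0.921)·(2.62,2.97) + 0.921·(0.82,4.41) = (0.9622,4.2962)
  v3: (1-0.921)·(0.37,3.03) + 0.921·(-0.8,6.61) = (-0.7076,6.3272)
  v4: (1-0.921)·(-2,0.81) + 0.921·(-4.62,3.25) = (-4.4130,3.0572)
  v5: (1-0.921)·(-3,-3.34) + 0.921·(-4.43,-1.49) = (-4.3170,-1.6361)
  v6: (1-0.921)·(-1.68,-3.71) + 0.921·(-3.1,-1.89) = (-2.9878,-2.0338)
  v7: (1-0.921)·(2.81,-3.75) + 0.921·(1.38,-1.73) = (1.4930,-1.8896)
Shoelace sum Σ(x_i·y_{i+1} − x_{i+1}·y_i):
  i=1: 1.2688·4.2962 − 0.9622·2.5407 = +3.0065 (running +3.0065)
  i=2: 0.9622·6.3272 − -0.7076·4.2962 = +9.1279 (running +12.1344)
  i=3: -0.7076·3.0572 − -4.4130·6.3272 = +25.7588 (running +37.8932)
  i=4: -4.4130·-1.6361 − -4.3170·3.0572 = +20.4186 (running +58.3118)
  i=5: -4.3170·-2.0338 − -2.9878·-1.6361 = +3.8914 (running +62.2031)
  i=6: -2.9878·-1.8896 − 1.4930·-2.0338 = +8.6821 (running +70.8852)
  i=7: 1.4930·2.5407 − 1.2688·-1.8896 = +6.1908 (running +77.0760)
Area = |Σ|/2 = |77.0760|/2 = 38.5380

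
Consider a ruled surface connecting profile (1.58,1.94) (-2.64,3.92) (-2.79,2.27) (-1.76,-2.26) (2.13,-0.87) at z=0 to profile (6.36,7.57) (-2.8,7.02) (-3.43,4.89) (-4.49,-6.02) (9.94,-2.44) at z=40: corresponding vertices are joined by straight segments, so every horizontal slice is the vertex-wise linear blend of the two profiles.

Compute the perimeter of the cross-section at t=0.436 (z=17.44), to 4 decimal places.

Cross-section at t=0.436: each vertex is (1-t)·p0[i] + t·p1[i].
  v1: (1-0.436)·(1.58,1.94) + 0.436·(6.36,7.57) = (3.6641,4.3947)
  v2: (1-0.436)·(-2.64,3.92) + 0.436·(-2.8,7.02) = (-2.7098,5.2716)
  v3: (1-0.436)·(-2.79,2.27) + 0.436·(-3.43,4.89) = (-3.0690,3.4123)
  v4: (1-0.436)·(-1.76,-2.26) + 0.436·(-4.49,-6.02) = (-2.9503,-3.8994)
  v5: (1-0.436)·(2.13,-0.87) + 0.436·(9.94,-2.44) = (5.5352,-1.5545)
Perimeter = Σ |v_{i+1} − v_i|:
  edge 1→2: √(-6.3738² + 0.8769²) = 6.4339 (running 6.4339)
  edge 2→3: √(-0.3593² + -1.8593²) = 1.8937 (running 8.3276)
  edge 3→4: √(0.1188² + -7.3117²) = 7.3126 (running 15.6402)
  edge 4→5: √(8.4854² + 2.3448²) = 8.8035 (running 24.4437)
  edge 5→1: √(-1.8711² + 5.9492²) = 6.2365 (running 30.6802)
Perimeter = 30.6802

Perimeter at t=0.436: 30.6802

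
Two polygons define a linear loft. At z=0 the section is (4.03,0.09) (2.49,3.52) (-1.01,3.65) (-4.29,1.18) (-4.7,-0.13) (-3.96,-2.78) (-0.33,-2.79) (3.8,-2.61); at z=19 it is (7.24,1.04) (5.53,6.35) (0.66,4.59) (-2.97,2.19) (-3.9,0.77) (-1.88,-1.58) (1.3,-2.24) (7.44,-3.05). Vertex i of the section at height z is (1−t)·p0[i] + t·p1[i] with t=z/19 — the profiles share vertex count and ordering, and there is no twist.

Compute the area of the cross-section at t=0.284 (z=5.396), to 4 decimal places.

Area at t=0.284: 52.1916

Cross-section at t=0.284: each vertex is (1-t)·p0[i] + t·p1[i].
  v1: (1-0.284)·(4.03,0.09) + 0.284·(7.24,1.04) = (4.9416,0.3598)
  v2: (1-0.284)·(2.49,3.52) + 0.284·(5.53,6.35) = (3.3534,4.3237)
  v3: (1-0.284)·(-1.01,3.65) + 0.284·(0.66,4.59) = (-0.5357,3.9170)
  v4: (1-0.284)·(-4.29,1.18) + 0.284·(-2.97,2.19) = (-3.9151,1.4668)
  v5: (1-0.284)·(-4.7,-0.13) + 0.284·(-3.9,0.77) = (-4.4728,0.1256)
  v6: (1-0.284)·(-3.96,-2.78) + 0.284·(-1.88,-1.58) = (-3.3693,-2.4392)
  v7: (1-0.284)·(-0.33,-2.79) + 0.284·(1.3,-2.24) = (0.1329,-2.6338)
  v8: (1-0.284)·(3.8,-2.61) + 0.284·(7.44,-3.05) = (4.8338,-2.7350)
Shoelace sum Σ(x_i·y_{i+1} − x_{i+1}·y_i):
  i=1: 4.9416·4.3237 − 3.3534·0.3598 = +20.1597 (running +20.1597)
  i=2: 3.3534·3.9170 − -0.5357·4.3237 = +15.4513 (running +35.6110)
  i=3: -0.5357·1.4668 − -3.9151·3.9170 = +14.5496 (running +50.1606)
  i=4: -3.9151·0.1256 − -4.4728·1.4668 = +6.0691 (running +56.2297)
  i=5: -4.4728·-2.4392 − -3.3693·0.1256 = +11.3332 (running +67.5629)
  i=6: -3.3693·-2.6338 − 0.1329·-2.4392 = +9.1982 (running +76.7612)
  i=7: 0.1329·-2.7350 − 4.8338·-2.6338 = +12.3676 (running +89.1288)
  i=8: 4.8338·0.3598 − 4.9416·-2.7350 = +15.2544 (running +104.3832)
Area = |Σ|/2 = |104.3832|/2 = 52.1916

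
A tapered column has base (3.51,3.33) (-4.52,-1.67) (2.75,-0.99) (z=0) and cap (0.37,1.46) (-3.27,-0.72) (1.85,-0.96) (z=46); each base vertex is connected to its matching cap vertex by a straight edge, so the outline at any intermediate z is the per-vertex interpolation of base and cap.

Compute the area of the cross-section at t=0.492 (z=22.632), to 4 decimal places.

Area at t=0.492: 10.5537

Cross-section at t=0.492: each vertex is (1-t)·p0[i] + t·p1[i].
  v1: (1-0.492)·(3.51,3.33) + 0.492·(0.37,1.46) = (1.9651,2.4100)
  v2: (1-0.492)·(-4.52,-1.67) + 0.492·(-3.27,-0.72) = (-3.9050,-1.2026)
  v3: (1-0.492)·(2.75,-0.99) + 0.492·(1.85,-0.96) = (2.3072,-0.9752)
Shoelace sum Σ(x_i·y_{i+1} − x_{i+1}·y_i):
  i=1: 1.9651·-1.2026 − -3.9050·2.4100 = +7.0476 (running +7.0476)
  i=2: -3.9050·-0.9752 − 2.3072·-1.2026 = +6.5830 (running +13.6306)
  i=3: 2.3072·2.4100 − 1.9651·-0.9752 = +7.4767 (running +21.1073)
Area = |Σ|/2 = |21.1073|/2 = 10.5537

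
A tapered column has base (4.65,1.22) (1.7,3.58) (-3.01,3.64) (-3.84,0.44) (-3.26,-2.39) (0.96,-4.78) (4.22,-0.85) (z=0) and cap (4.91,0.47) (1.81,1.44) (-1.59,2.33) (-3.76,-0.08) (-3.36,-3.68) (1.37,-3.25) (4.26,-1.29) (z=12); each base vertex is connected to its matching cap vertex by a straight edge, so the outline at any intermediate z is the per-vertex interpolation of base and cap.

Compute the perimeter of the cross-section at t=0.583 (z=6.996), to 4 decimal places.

Cross-section at t=0.583: each vertex is (1-t)·p0[i] + t·p1[i].
  v1: (1-0.583)·(4.65,1.22) + 0.583·(4.91,0.47) = (4.8016,0.7828)
  v2: (1-0.583)·(1.7,3.58) + 0.583·(1.81,1.44) = (1.7641,2.3324)
  v3: (1-0.583)·(-3.01,3.64) + 0.583·(-1.59,2.33) = (-2.1821,2.8763)
  v4: (1-0.583)·(-3.84,0.44) + 0.583·(-3.76,-0.08) = (-3.7934,0.1368)
  v5: (1-0.583)·(-3.26,-2.39) + 0.583·(-3.36,-3.68) = (-3.3183,-3.1421)
  v6: (1-0.583)·(0.96,-4.78) + 0.583·(1.37,-3.25) = (1.1990,-3.8880)
  v7: (1-0.583)·(4.22,-0.85) + 0.583·(4.26,-1.29) = (4.2433,-1.1065)
Perimeter = Σ |v_{i+1} − v_i|:
  edge 1→2: √(-3.0375² + 1.5496²) = 3.4099 (running 3.4099)
  edge 2→3: √(-3.9463² + 0.5439²) = 3.9836 (running 7.3935)
  edge 3→4: √(-1.6112² + -2.7394²) = 3.1781 (running 10.5716)
  edge 4→5: √(0.4751² + -3.2789²) = 3.3131 (running 13.8848)
  edge 5→6: √(4.5173² + -0.7459²) = 4.5785 (running 18.4633)
  edge 6→7: √(3.0443² + 2.7815²) = 4.1236 (running 22.5869)
  edge 7→1: √(0.5583² + 1.8893²) = 1.9700 (running 24.5569)
Perimeter = 24.5569

Perimeter at t=0.583: 24.5569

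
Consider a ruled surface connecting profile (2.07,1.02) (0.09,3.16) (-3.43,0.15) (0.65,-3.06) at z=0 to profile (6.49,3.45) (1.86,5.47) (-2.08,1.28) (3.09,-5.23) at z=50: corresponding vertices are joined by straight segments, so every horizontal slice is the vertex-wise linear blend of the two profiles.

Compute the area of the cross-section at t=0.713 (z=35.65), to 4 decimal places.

Cross-section at t=0.713: each vertex is (1-t)·p0[i] + t·p1[i].
  v1: (1-0.713)·(2.07,1.02) + 0.713·(6.49,3.45) = (5.2215,2.7526)
  v2: (1-0.713)·(0.09,3.16) + 0.713·(1.86,5.47) = (1.3520,4.8070)
  v3: (1-0.713)·(-3.43,0.15) + 0.713·(-2.08,1.28) = (-2.4674,0.9557)
  v4: (1-0.713)·(0.65,-3.06) + 0.713·(3.09,-5.23) = (2.3897,-4.6072)
Shoelace sum Σ(x_i·y_{i+1} − x_{i+1}·y_i):
  i=1: 5.2215·4.8070 − 1.3520·2.7526 = +21.3782 (running +21.3782)
  i=2: 1.3520·0.9557 − -2.4674·4.8070 = +13.1532 (running +34.5314)
  i=3: -2.4674·-4.6072 − 2.3897·0.9557 = +9.0842 (running +43.6156)
  i=4: 2.3897·2.7526 − 5.2215·-4.6072 = +30.6343 (running +74.2499)
Area = |Σ|/2 = |74.2499|/2 = 37.1250

Area at t=0.713: 37.1250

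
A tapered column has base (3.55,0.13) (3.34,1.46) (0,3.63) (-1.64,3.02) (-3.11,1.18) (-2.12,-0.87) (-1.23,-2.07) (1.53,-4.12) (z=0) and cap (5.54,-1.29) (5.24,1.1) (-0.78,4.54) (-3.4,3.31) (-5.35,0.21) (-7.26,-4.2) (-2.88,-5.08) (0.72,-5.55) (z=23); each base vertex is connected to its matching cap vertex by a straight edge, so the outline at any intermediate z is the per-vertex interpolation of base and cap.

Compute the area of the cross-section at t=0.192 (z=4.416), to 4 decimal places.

Cross-section at t=0.192: each vertex is (1-t)·p0[i] + t·p1[i].
  v1: (1-0.192)·(3.55,0.13) + 0.192·(5.54,-1.29) = (3.9321,-0.1426)
  v2: (1-0.192)·(3.34,1.46) + 0.192·(5.24,1.1) = (3.7048,1.3909)
  v3: (1-0.192)·(0,3.63) + 0.192·(-0.78,4.54) = (-0.1498,3.8047)
  v4: (1-0.192)·(-1.64,3.02) + 0.192·(-3.4,3.31) = (-1.9779,3.0757)
  v5: (1-0.192)·(-3.11,1.18) + 0.192·(-5.35,0.21) = (-3.5401,0.9938)
  v6: (1-0.192)·(-2.12,-0.87) + 0.192·(-7.26,-4.2) = (-3.1069,-1.5094)
  v7: (1-0.192)·(-1.23,-2.07) + 0.192·(-2.88,-5.08) = (-1.5468,-2.6479)
  v8: (1-0.192)·(1.53,-4.12) + 0.192·(0.72,-5.55) = (1.3745,-4.3946)
Shoelace sum Σ(x_i·y_{i+1} − x_{i+1}·y_i):
  i=1: 3.9321·1.3909 − 3.7048·-0.1426 = +5.9975 (running +5.9975)
  i=2: 3.7048·3.8047 − -0.1498·1.3909 = +14.3040 (running +20.3015)
  i=3: -0.1498·3.0757 − -1.9779·3.8047 = +7.0648 (running +27.3663)
  i=4: -1.9779·0.9938 − -3.5401·3.0757 = +8.9226 (running +36.2889)
  i=5: -3.5401·-1.5094 − -3.1069·0.9938 = +8.4307 (running +44.7197)
  i=6: -3.1069·-2.6479 − -1.5468·-1.5094 = +5.8921 (running +50.6118)
  i=7: -1.5468·-4.3946 − 1.3745·-2.6479 = +10.4370 (running +61.0488)
  i=8: 1.3745·-0.1426 − 3.9321·-4.3946 = +17.0837 (running +78.1325)
Area = |Σ|/2 = |78.1325|/2 = 39.0662

Area at t=0.192: 39.0662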